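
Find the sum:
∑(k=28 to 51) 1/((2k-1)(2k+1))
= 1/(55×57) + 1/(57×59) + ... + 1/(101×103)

Partial fractions: 1/((2k-1)(2k+1)) = (1/2)[1/(2k-1) - 1/(2k+1)]
The series telescopes:
= (1/2)[1/55 - 1/103]
= 24/5665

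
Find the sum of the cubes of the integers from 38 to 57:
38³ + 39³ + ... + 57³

Use ∑_{k=1}^{n} k³ = [n(n+1)/2]², then subtract the first 37 terms.
∑_{k=1}^{57} k³ = [57×58/2]² = 1653² = 2732409
∑_{k=1}^{37} k³ = [37×38/2]² = 703² = 494209
∑_{k=38}^{57} k³ = 2732409 - 494209 = 2238200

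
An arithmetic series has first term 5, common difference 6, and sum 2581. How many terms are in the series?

Using S = n/2 × [2a + (n-1)d]
2581 = n/2 × [2(5) + (n-1)(6)]
2581 = n/2 × [10 + 6n - 6]
5162 = n × [4 + 6n]
6n² + (4)n - 5162 = 0
Discriminant: Δ = (4)² - 4(6)(-5162) = 16 + 123888 = 123904
√Δ = 352
n = [-(4) + √Δ] / (2·6) = (-4 + 352) / 12 = 348 / 12 = 29
(The negative root is discarded since n must be a positive integer.)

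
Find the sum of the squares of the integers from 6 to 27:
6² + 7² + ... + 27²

Use ∑_{k=1}^{n} k² = n(n+1)(2n+1)/6, then subtract the first 5 terms.
∑_{k=1}^{27} k² = 27×28×55/6 = 6930
∑_{k=1}^{5} k² = 5×6×11/6 = 55
∑_{k=6}^{27} k² = 6930 - 55 = 6875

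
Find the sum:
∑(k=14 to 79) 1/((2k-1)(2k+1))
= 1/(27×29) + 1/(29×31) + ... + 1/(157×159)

Partial fractions: 1/((2k-1)(2k+1)) = (1/2)[1/(2k-1) - 1/(2k+1)]
The series telescopes:
= (1/2)[1/27 - 1/159]
= 22/1431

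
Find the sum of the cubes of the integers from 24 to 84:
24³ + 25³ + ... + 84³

Use ∑_{k=1}^{n} k³ = [n(n+1)/2]², then subtract the first 23 terms.
∑_{k=1}^{84} k³ = [84×85/2]² = 3570² = 12744900
∑_{k=1}^{23} k³ = [23×24/2]² = 276² = 76176
∑_{k=24}^{84} k³ = 12744900 - 76176 = 12668724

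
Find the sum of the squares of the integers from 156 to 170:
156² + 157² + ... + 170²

Use ∑_{k=1}^{n} k² = n(n+1)(2n+1)/6, then subtract the first 155 terms.
∑_{k=1}^{170} k² = 170×171×341/6 = 1652145
∑_{k=1}^{155} k² = 155×156×311/6 = 1253330
∑_{k=156}^{170} k² = 1652145 - 1253330 = 398815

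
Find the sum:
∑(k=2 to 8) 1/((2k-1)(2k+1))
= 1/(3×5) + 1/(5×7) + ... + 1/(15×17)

Partial fractions: 1/((2k-1)(2k+1)) = (1/2)[1/(2k-1) - 1/(2k+1)]
The series telescopes:
= (1/2)[1/3 - 1/17]
= 7/51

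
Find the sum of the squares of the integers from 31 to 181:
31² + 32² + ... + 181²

Use ∑_{k=1}^{n} k² = n(n+1)(2n+1)/6, then subtract the first 30 terms.
∑_{k=1}^{181} k² = 181×182×363/6 = 1992991
∑_{k=1}^{30} k² = 30×31×61/6 = 9455
∑_{k=31}^{181} k² = 1992991 - 9455 = 1983536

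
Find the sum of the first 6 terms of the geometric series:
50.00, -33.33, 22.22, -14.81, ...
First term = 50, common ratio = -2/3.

Sₙ = a(1 - rⁿ) / (1 - r)
S_6 = 50(1 - (-2/3)^6) / (1 - (-2/3))
S_6 = 50(1 - (64/729)) / (5/3)
S_6 = 6650/243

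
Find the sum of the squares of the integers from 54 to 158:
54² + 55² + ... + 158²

Use ∑_{k=1}^{n} k² = n(n+1)(2n+1)/6, then subtract the first 53 terms.
∑_{k=1}^{158} k² = 158×159×317/6 = 1327279
∑_{k=1}^{53} k² = 53×54×107/6 = 51039
∑_{k=54}^{158} k² = 1327279 - 51039 = 1276240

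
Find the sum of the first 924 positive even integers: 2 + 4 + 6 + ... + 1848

Sum of first n even numbers = n(n+1)
= 924×925
= 854700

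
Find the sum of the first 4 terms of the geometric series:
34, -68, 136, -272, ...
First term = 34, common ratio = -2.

Sₙ = a(1 - rⁿ) / (1 - r)
S_4 = 34(1 - (-2)^4) / (1 - (-2))
S_4 = 34(1 - 16) / (3)
S_4 = -170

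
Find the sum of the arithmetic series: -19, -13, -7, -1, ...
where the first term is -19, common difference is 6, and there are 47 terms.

Sₙ = n/2 × (first + last)
Last term = a + (n-1)d = -19 + (47-1)×6 = 257
S_47 = 47/2 × (-19 + 257)
S_47 = 47/2 × 238 = 5593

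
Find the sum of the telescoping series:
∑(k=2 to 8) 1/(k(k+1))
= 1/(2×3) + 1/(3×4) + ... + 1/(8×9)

Partial fractions: 1/(k(k+1)) = 1/k - 1/(k+1)
The series telescopes:
= (1/2 - 1/3) + (1/3 - 1/4) + ... + (1/8 - 1/9)
= 1/2 - 1/9
= 7/18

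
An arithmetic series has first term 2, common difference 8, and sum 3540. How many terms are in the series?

Using S = n/2 × [2a + (n-1)d]
3540 = n/2 × [2(2) + (n-1)(8)]
3540 = n/2 × [4 + 8n - 8]
7080 = n × [-4 + 8n]
8n² + (-4)n - 7080 = 0
Discriminant: Δ = (-4)² - 4(8)(-7080) = 16 + 226560 = 226576
√Δ = 476
n = [-(-4) + √Δ] / (2·8) = (4 + 476) / 16 = 480 / 16 = 30
(The negative root is discarded since n must be a positive integer.)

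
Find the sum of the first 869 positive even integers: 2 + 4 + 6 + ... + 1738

Sum of first n even numbers = n(n+1)
= 869×870
= 756030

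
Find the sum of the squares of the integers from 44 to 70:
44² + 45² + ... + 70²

Use ∑_{k=1}^{n} k² = n(n+1)(2n+1)/6, then subtract the first 43 terms.
∑_{k=1}^{70} k² = 70×71×141/6 = 116795
∑_{k=1}^{43} k² = 43×44×87/6 = 27434
∑_{k=44}^{70} k² = 116795 - 27434 = 89361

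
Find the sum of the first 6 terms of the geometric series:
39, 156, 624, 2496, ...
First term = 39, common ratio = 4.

Sₙ = a(1 - rⁿ) / (1 - r)
S_6 = 39(1 - 4^6) / (1 - 4)
S_6 = 39(1 - 4096) / (-3)
S_6 = 53235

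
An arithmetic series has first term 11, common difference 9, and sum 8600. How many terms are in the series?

Using S = n/2 × [2a + (n-1)d]
8600 = n/2 × [2(11) + (n-1)(9)]
8600 = n/2 × [22 + 9n - 9]
17200 = n × [13 + 9n]
9n² + (13)n - 17200 = 0
Discriminant: Δ = (13)² - 4(9)(-17200) = 169 + 619200 = 619369
√Δ = 787
n = [-(13) + √Δ] / (2·9) = (-13 + 787) / 18 = 774 / 18 = 43
(The negative root is discarded since n must be a positive integer.)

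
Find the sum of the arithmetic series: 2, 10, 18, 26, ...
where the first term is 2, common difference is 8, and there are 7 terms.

Sₙ = n/2 × (first + last)
Last term = a + (n-1)d = 2 + (7-1)×8 = 50
S_7 = 7/2 × (2 + 50)
S_7 = 7/2 × 52 = 182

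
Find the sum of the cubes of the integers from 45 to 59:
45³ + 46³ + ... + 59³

Use ∑_{k=1}^{n} k³ = [n(n+1)/2]², then subtract the first 44 terms.
∑_{k=1}^{59} k³ = [59×60/2]² = 1770² = 3132900
∑_{k=1}^{44} k³ = [44×45/2]² = 990² = 980100
∑_{k=45}^{59} k³ = 3132900 - 980100 = 2152800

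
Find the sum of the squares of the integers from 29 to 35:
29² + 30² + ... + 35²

Use ∑_{k=1}^{n} k² = n(n+1)(2n+1)/6, then subtract the first 28 terms.
∑_{k=1}^{35} k² = 35×36×71/6 = 14910
∑_{k=1}^{28} k² = 28×29×57/6 = 7714
∑_{k=29}^{35} k² = 14910 - 7714 = 7196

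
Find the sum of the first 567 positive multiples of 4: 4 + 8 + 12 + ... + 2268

Factor out 4: = 4(1 + 2 + ... + 567) = 4 × n(n+1)/2
= 4 × 567×568/2
= 4 × 161028
= 644112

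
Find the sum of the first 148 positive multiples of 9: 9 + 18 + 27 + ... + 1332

Factor out 9: = 9(1 + 2 + ... + 148) = 9 × n(n+1)/2
= 9 × 148×149/2
= 9 × 11026
= 99234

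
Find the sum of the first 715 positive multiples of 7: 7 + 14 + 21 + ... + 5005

Factor out 7: = 7(1 + 2 + ... + 715) = 7 × n(n+1)/2
= 7 × 715×716/2
= 7 × 255970
= 1791790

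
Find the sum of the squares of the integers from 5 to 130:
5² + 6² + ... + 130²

Use ∑_{k=1}^{n} k² = n(n+1)(2n+1)/6, then subtract the first 4 terms.
∑_{k=1}^{130} k² = 130×131×261/6 = 740805
∑_{k=1}^{4} k² = 4×5×9/6 = 30
∑_{k=5}^{130} k² = 740805 - 30 = 740775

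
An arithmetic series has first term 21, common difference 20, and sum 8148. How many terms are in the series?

Using S = n/2 × [2a + (n-1)d]
8148 = n/2 × [2(21) + (n-1)(20)]
8148 = n/2 × [42 + 20n - 20]
16296 = n × [22 + 20n]
20n² + (22)n - 16296 = 0
Discriminant: Δ = (22)² - 4(20)(-16296) = 484 + 1303680 = 1304164
√Δ = 1142
n = [-(22) + √Δ] / (2·20) = (-22 + 1142) / 40 = 1120 / 40 = 28
(The negative root is discarded since n must be a positive integer.)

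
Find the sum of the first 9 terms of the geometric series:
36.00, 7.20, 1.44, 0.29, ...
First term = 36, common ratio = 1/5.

Sₙ = a(1 - rⁿ) / (1 - r)
S_9 = 36(1 - (1/5)^9) / (1 - (1/5))
S_9 = 36(1 - (1/1953125)) / (4/5)
S_9 = 17578116/390625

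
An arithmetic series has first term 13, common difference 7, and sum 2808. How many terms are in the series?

Using S = n/2 × [2a + (n-1)d]
2808 = n/2 × [2(13) + (n-1)(7)]
2808 = n/2 × [26 + 7n - 7]
5616 = n × [19 + 7n]
7n² + (19)n - 5616 = 0
Discriminant: Δ = (19)² - 4(7)(-5616) = 361 + 157248 = 157609
√Δ = 397
n = [-(19) + √Δ] / (2·7) = (-19 + 397) / 14 = 378 / 14 = 27
(The negative root is discarded since n must be a positive integer.)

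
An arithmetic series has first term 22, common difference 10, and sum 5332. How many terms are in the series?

Using S = n/2 × [2a + (n-1)d]
5332 = n/2 × [2(22) + (n-1)(10)]
5332 = n/2 × [44 + 10n - 10]
10664 = n × [34 + 10n]
10n² + (34)n - 10664 = 0
Discriminant: Δ = (34)² - 4(10)(-10664) = 1156 + 426560 = 427716
√Δ = 654
n = [-(34) + √Δ] / (2·10) = (-34 + 654) / 20 = 620 / 20 = 31
(The negative root is discarded since n must be a positive integer.)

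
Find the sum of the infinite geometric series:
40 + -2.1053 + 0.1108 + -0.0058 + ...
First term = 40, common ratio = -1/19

For |r| < 1, S = a / (1 - r)
S = 40 / (1 - (-1/19))
S = 40 / (20/19)
S = 38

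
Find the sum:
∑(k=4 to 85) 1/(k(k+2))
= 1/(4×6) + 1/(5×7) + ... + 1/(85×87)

Partial fractions: 1/(k(k+2)) = (1/2)[1/k - 1/(k+2)]
Telescoping leaves the first two and last two terms:
= (1/2)[1/4 + 1/5 - 1/86 - 1/87]
= 31939/149640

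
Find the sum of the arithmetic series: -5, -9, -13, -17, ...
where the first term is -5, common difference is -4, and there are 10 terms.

Sₙ = n/2 × (first + last)
Last term = a + (n-1)d = -5 + (10-1)×(-4) = -41
S_10 = 10/2 × (-5 + (-41))
S_10 = 10/2 × (-46) = -230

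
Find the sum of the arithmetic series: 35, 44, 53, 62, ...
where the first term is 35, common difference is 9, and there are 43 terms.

Sₙ = n/2 × (first + last)
Last term = a + (n-1)d = 35 + (43-1)×9 = 413
S_43 = 43/2 × (35 + 413)
S_43 = 43/2 × 448 = 9632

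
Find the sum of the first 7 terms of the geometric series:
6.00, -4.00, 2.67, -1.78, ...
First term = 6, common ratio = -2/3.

Sₙ = a(1 - rⁿ) / (1 - r)
S_7 = 6(1 - (-2/3)^7) / (1 - (-2/3))
S_7 = 6(1 - (-128/2187)) / (5/3)
S_7 = 926/243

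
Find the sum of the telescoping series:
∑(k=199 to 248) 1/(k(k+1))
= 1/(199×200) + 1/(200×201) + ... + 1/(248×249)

Partial fractions: 1/(k(k+1)) = 1/k - 1/(k+1)
The series telescopes:
= (1/199 - 1/200) + (1/200 - 1/201) + ... + (1/248 - 1/249)
= 1/199 - 1/249
= 50/49551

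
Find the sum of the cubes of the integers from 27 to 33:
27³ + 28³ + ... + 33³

Use ∑_{k=1}^{n} k³ = [n(n+1)/2]², then subtract the first 26 terms.
∑_{k=1}^{33} k³ = [33×34/2]² = 561² = 314721
∑_{k=1}^{26} k³ = [26×27/2]² = 351² = 123201
∑_{k=27}^{33} k³ = 314721 - 123201 = 191520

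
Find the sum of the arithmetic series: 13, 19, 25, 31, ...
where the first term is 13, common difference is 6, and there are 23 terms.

Sₙ = n/2 × (first + last)
Last term = a + (n-1)d = 13 + (23-1)×6 = 145
S_23 = 23/2 × (13 + 145)
S_23 = 23/2 × 158 = 1817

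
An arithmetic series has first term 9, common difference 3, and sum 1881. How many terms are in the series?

Using S = n/2 × [2a + (n-1)d]
1881 = n/2 × [2(9) + (n-1)(3)]
1881 = n/2 × [18 + 3n - 3]
3762 = n × [15 + 3n]
3n² + (15)n - 3762 = 0
Discriminant: Δ = (15)² - 4(3)(-3762) = 225 + 45144 = 45369
√Δ = 213
n = [-(15) + √Δ] / (2·3) = (-15 + 213) / 6 = 198 / 6 = 33
(The negative root is discarded since n must be a positive integer.)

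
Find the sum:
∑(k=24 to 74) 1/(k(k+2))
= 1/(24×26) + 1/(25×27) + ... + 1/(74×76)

Partial fractions: 1/(k(k+2)) = (1/2)[1/k - 1/(k+2)]
Telescoping leaves the first two and last two terms:
= (1/2)[1/24 + 1/25 - 1/75 - 1/76]
= 629/22800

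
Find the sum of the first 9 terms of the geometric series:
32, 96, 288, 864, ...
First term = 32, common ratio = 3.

Sₙ = a(1 - rⁿ) / (1 - r)
S_9 = 32(1 - 3^9) / (1 - 3)
S_9 = 32(1 - 19683) / (-2)
S_9 = 314912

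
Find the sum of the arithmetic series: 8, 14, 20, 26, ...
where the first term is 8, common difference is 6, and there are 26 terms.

Sₙ = n/2 × (first + last)
Last term = a + (n-1)d = 8 + (26-1)×6 = 158
S_26 = 26/2 × (8 + 158)
S_26 = 26/2 × 166 = 2158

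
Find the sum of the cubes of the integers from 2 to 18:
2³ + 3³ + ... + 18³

Use ∑_{k=1}^{n} k³ = [n(n+1)/2]², then subtract the first 1 terms.
∑_{k=1}^{18} k³ = [18×19/2]² = 171² = 29241
∑_{k=1}^{1} k³ = [1×2/2]² = 1² = 1
∑_{k=2}^{18} k³ = 29241 - 1 = 29240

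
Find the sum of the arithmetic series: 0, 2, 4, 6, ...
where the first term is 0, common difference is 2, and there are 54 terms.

Sₙ = n/2 × (first + last)
Last term = a + (n-1)d = 0 + (54-1)×2 = 106
S_54 = 54/2 × (0 + 106)
S_54 = 54/2 × 106 = 2862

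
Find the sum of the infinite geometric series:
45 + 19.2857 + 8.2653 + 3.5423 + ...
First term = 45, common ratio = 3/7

For |r| < 1, S = a / (1 - r)
S = 45 / (1 - (3/7))
S = 45 / (4/7)
S = 315/4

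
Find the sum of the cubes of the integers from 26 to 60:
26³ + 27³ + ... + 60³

Use ∑_{k=1}^{n} k³ = [n(n+1)/2]², then subtract the first 25 terms.
∑_{k=1}^{60} k³ = [60×61/2]² = 1830² = 3348900
∑_{k=1}^{25} k³ = [25×26/2]² = 325² = 105625
∑_{k=26}^{60} k³ = 3348900 - 105625 = 3243275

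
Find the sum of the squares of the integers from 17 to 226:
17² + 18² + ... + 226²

Use ∑_{k=1}^{n} k² = n(n+1)(2n+1)/6, then subtract the first 16 terms.
∑_{k=1}^{226} k² = 226×227×453/6 = 3873301
∑_{k=1}^{16} k² = 16×17×33/6 = 1496
∑_{k=17}^{226} k² = 3873301 - 1496 = 3871805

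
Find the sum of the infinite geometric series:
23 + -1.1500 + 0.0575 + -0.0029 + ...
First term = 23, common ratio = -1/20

For |r| < 1, S = a / (1 - r)
S = 23 / (1 - (-1/20))
S = 23 / (21/20)
S = 460/21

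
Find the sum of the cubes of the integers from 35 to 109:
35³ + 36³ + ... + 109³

Use ∑_{k=1}^{n} k³ = [n(n+1)/2]², then subtract the first 34 terms.
∑_{k=1}^{109} k³ = [109×110/2]² = 5995² = 35940025
∑_{k=1}^{34} k³ = [34×35/2]² = 595² = 354025
∑_{k=35}^{109} k³ = 35940025 - 354025 = 35586000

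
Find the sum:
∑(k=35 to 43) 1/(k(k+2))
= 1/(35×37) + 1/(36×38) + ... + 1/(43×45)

Partial fractions: 1/(k(k+2)) = (1/2)[1/k - 1/(k+2)]
Telescoping leaves the first two and last two terms:
= (1/2)[1/35 + 1/36 - 1/44 - 1/45]
= 79/13860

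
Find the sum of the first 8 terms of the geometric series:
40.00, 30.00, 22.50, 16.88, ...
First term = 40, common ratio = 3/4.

Sₙ = a(1 - rⁿ) / (1 - r)
S_8 = 40(1 - (3/4)^8) / (1 - (3/4))
S_8 = 40(1 - (6561/65536)) / (1/4)
S_8 = 294875/2048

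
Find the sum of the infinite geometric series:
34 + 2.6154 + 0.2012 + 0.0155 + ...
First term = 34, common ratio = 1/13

For |r| < 1, S = a / (1 - r)
S = 34 / (1 - (1/13))
S = 34 / (12/13)
S = 221/6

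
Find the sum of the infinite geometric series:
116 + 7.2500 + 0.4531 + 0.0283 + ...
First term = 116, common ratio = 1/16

For |r| < 1, S = a / (1 - r)
S = 116 / (1 - (1/16))
S = 116 / (15/16)
S = 1856/15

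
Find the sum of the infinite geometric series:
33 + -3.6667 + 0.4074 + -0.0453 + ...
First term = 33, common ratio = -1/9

For |r| < 1, S = a / (1 - r)
S = 33 / (1 - (-1/9))
S = 33 / (10/9)
S = 297/10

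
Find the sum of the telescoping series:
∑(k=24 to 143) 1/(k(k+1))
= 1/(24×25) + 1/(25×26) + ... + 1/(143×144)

Partial fractions: 1/(k(k+1)) = 1/k - 1/(k+1)
The series telescopes:
= (1/24 - 1/25) + (1/25 - 1/26) + ... + (1/143 - 1/144)
= 1/24 - 1/144
= 5/144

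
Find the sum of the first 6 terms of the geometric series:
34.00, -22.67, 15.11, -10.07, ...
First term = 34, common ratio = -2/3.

Sₙ = a(1 - rⁿ) / (1 - r)
S_6 = 34(1 - (-2/3)^6) / (1 - (-2/3))
S_6 = 34(1 - (64/729)) / (5/3)
S_6 = 4522/243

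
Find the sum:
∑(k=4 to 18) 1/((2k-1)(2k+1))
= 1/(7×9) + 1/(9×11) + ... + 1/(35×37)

Partial fractions: 1/((2k-1)(2k+1)) = (1/2)[1/(2k-1) - 1/(2k+1)]
The series telescopes:
= (1/2)[1/7 - 1/37]
= 15/259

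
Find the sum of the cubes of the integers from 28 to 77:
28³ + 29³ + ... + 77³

Use ∑_{k=1}^{n} k³ = [n(n+1)/2]², then subtract the first 27 terms.
∑_{k=1}^{77} k³ = [77×78/2]² = 3003² = 9018009
∑_{k=1}^{27} k³ = [27×28/2]² = 378² = 142884
∑_{k=28}^{77} k³ = 9018009 - 142884 = 8875125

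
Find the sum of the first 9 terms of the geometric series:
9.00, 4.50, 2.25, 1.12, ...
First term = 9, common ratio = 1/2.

Sₙ = a(1 - rⁿ) / (1 - r)
S_9 = 9(1 - (1/2)^9) / (1 - (1/2))
S_9 = 9(1 - (1/512)) / (1/2)
S_9 = 4599/256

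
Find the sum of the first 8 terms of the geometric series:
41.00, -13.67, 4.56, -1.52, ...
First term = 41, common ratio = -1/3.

Sₙ = a(1 - rⁿ) / (1 - r)
S_8 = 41(1 - (-1/3)^8) / (1 - (-1/3))
S_8 = 41(1 - (1/6561)) / (4/3)
S_8 = 67240/2187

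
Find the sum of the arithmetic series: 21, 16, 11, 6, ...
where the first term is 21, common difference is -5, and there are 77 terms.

Sₙ = n/2 × (first + last)
Last term = a + (n-1)d = 21 + (77-1)×(-5) = -359
S_77 = 77/2 × (21 + (-359))
S_77 = 77/2 × (-338) = -13013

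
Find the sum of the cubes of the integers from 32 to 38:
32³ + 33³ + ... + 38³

Use ∑_{k=1}^{n} k³ = [n(n+1)/2]², then subtract the first 31 terms.
∑_{k=1}^{38} k³ = [38×39/2]² = 741² = 549081
∑_{k=1}^{31} k³ = [31×32/2]² = 496² = 246016
∑_{k=32}^{38} k³ = 549081 - 246016 = 303065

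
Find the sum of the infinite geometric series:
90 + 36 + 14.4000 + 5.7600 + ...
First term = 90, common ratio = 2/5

For |r| < 1, S = a / (1 - r)
S = 90 / (1 - (2/5))
S = 90 / (3/5)
S = 150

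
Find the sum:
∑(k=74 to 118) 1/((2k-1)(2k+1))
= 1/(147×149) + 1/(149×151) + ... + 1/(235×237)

Partial fractions: 1/((2k-1)(2k+1)) = (1/2)[1/(2k-1) - 1/(2k+1)]
The series telescopes:
= (1/2)[1/147 - 1/237]
= 5/3871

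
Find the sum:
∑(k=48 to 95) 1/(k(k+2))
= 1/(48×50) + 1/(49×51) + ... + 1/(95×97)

Partial fractions: 1/(k(k+2)) = (1/2)[1/k - 1/(k+2)]
Telescoping leaves the first two and last two terms:
= (1/2)[1/48 + 1/49 - 1/96 - 1/97]
= 9361/912576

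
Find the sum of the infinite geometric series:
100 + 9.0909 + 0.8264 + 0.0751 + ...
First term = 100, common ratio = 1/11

For |r| < 1, S = a / (1 - r)
S = 100 / (1 - (1/11))
S = 100 / (10/11)
S = 110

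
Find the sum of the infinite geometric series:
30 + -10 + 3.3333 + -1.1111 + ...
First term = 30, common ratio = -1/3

For |r| < 1, S = a / (1 - r)
S = 30 / (1 - (-1/3))
S = 30 / (4/3)
S = 45/2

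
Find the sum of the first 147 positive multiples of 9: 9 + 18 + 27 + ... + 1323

Factor out 9: = 9(1 + 2 + ... + 147) = 9 × n(n+1)/2
= 9 × 147×148/2
= 9 × 10878
= 97902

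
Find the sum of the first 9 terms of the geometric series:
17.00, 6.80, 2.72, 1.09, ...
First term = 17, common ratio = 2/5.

Sₙ = a(1 - rⁿ) / (1 - r)
S_9 = 17(1 - (2/5)^9) / (1 - (2/5))
S_9 = 17(1 - (512/1953125)) / (3/5)
S_9 = 11064807/390625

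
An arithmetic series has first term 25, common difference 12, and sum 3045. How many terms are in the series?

Using S = n/2 × [2a + (n-1)d]
3045 = n/2 × [2(25) + (n-1)(12)]
3045 = n/2 × [50 + 12n - 12]
6090 = n × [38 + 12n]
12n² + (38)n - 6090 = 0
Discriminant: Δ = (38)² - 4(12)(-6090) = 1444 + 292320 = 293764
√Δ = 542
n = [-(38) + √Δ] / (2·12) = (-38 + 542) / 24 = 504 / 24 = 21
(The negative root is discarded since n must be a positive integer.)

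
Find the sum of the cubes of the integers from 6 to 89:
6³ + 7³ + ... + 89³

Use ∑_{k=1}^{n} k³ = [n(n+1)/2]², then subtract the first 5 terms.
∑_{k=1}^{89} k³ = [89×90/2]² = 4005² = 16040025
∑_{k=1}^{5} k³ = [5×6/2]² = 15² = 225
∑_{k=6}^{89} k³ = 16040025 - 225 = 16039800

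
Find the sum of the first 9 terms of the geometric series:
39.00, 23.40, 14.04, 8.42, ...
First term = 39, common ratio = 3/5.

Sₙ = a(1 - rⁿ) / (1 - r)
S_9 = 39(1 - (3/5)^9) / (1 - (3/5))
S_9 = 39(1 - (19683/1953125)) / (2/5)
S_9 = 37702119/390625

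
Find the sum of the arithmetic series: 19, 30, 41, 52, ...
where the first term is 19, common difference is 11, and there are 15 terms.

Sₙ = n/2 × (first + last)
Last term = a + (n-1)d = 19 + (15-1)×11 = 173
S_15 = 15/2 × (19 + 173)
S_15 = 15/2 × 192 = 1440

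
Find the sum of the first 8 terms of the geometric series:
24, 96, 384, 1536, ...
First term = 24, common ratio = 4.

Sₙ = a(1 - rⁿ) / (1 - r)
S_8 = 24(1 - 4^8) / (1 - 4)
S_8 = 24(1 - 65536) / (-3)
S_8 = 524280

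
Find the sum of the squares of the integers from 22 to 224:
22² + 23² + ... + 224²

Use ∑_{k=1}^{n} k² = n(n+1)(2n+1)/6, then subtract the first 21 terms.
∑_{k=1}^{224} k² = 224×225×449/6 = 3771600
∑_{k=1}^{21} k² = 21×22×43/6 = 3311
∑_{k=22}^{224} k² = 3771600 - 3311 = 3768289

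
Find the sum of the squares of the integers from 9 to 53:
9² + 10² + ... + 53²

Use ∑_{k=1}^{n} k² = n(n+1)(2n+1)/6, then subtract the first 8 terms.
∑_{k=1}^{53} k² = 53×54×107/6 = 51039
∑_{k=1}^{8} k² = 8×9×17/6 = 204
∑_{k=9}^{53} k² = 51039 - 204 = 50835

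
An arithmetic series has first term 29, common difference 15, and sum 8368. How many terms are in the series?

Using S = n/2 × [2a + (n-1)d]
8368 = n/2 × [2(29) + (n-1)(15)]
8368 = n/2 × [58 + 15n - 15]
16736 = n × [43 + 15n]
15n² + (43)n - 16736 = 0
Discriminant: Δ = (43)² - 4(15)(-16736) = 1849 + 1004160 = 1006009
√Δ = 1003
n = [-(43) + √Δ] / (2·15) = (-43 + 1003) / 30 = 960 / 30 = 32
(The negative root is discarded since n must be a positive integer.)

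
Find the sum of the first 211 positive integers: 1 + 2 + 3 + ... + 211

Formula: ∑k = n(n+1)/2
= 211×212/2
= 44732/2
= 22366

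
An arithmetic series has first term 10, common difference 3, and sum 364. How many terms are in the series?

Using S = n/2 × [2a + (n-1)d]
364 = n/2 × [2(10) + (n-1)(3)]
364 = n/2 × [20 + 3n - 3]
728 = n × [17 + 3n]
3n² + (17)n - 728 = 0
Discriminant: Δ = (17)² - 4(3)(-728) = 289 + 8736 = 9025
√Δ = 95
n = [-(17) + √Δ] / (2·3) = (-17 + 95) / 6 = 78 / 6 = 13
(The negative root is discarded since n must be a positive integer.)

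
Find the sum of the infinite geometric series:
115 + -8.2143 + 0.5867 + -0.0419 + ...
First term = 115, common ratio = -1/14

For |r| < 1, S = a / (1 - r)
S = 115 / (1 - (-1/14))
S = 115 / (15/14)
S = 322/3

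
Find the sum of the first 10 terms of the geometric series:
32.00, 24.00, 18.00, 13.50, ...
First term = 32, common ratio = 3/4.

Sₙ = a(1 - rⁿ) / (1 - r)
S_10 = 32(1 - (3/4)^10) / (1 - (3/4))
S_10 = 32(1 - (59049/1048576)) / (1/4)
S_10 = 989527/8192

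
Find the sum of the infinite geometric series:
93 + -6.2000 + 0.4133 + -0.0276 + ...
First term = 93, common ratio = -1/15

For |r| < 1, S = a / (1 - r)
S = 93 / (1 - (-1/15))
S = 93 / (16/15)
S = 1395/16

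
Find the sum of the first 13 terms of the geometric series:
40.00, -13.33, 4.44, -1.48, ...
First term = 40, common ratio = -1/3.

Sₙ = a(1 - rⁿ) / (1 - r)
S_13 = 40(1 - (-1/3)^13) / (1 - (-1/3))
S_13 = 40(1 - (-1/1594323)) / (4/3)
S_13 = 15943240/531441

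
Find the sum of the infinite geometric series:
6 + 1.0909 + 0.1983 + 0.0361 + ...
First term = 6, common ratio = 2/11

For |r| < 1, S = a / (1 - r)
S = 6 / (1 - (2/11))
S = 6 / (9/11)
S = 22/3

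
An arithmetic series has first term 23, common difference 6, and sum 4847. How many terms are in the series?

Using S = n/2 × [2a + (n-1)d]
4847 = n/2 × [2(23) + (n-1)(6)]
4847 = n/2 × [46 + 6n - 6]
9694 = n × [40 + 6n]
6n² + (40)n - 9694 = 0
Discriminant: Δ = (40)² - 4(6)(-9694) = 1600 + 232656 = 234256
√Δ = 484
n = [-(40) + √Δ] / (2·6) = (-40 + 484) / 12 = 444 / 12 = 37
(The negative root is discarded since n must be a positive integer.)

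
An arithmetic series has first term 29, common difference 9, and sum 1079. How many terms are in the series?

Using S = n/2 × [2a + (n-1)d]
1079 = n/2 × [2(29) + (n-1)(9)]
1079 = n/2 × [58 + 9n - 9]
2158 = n × [49 + 9n]
9n² + (49)n - 2158 = 0
Discriminant: Δ = (49)² - 4(9)(-2158) = 2401 + 77688 = 80089
√Δ = 283
n = [-(49) + √Δ] / (2·9) = (-49 + 283) / 18 = 234 / 18 = 13
(The negative root is discarded since n must be a positive integer.)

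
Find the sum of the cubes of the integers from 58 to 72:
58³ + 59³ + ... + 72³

Use ∑_{k=1}^{n} k³ = [n(n+1)/2]², then subtract the first 57 terms.
∑_{k=1}^{72} k³ = [72×73/2]² = 2628² = 6906384
∑_{k=1}^{57} k³ = [57×58/2]² = 1653² = 2732409
∑_{k=58}^{72} k³ = 6906384 - 2732409 = 4173975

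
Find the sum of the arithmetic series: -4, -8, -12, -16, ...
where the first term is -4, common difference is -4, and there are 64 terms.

Sₙ = n/2 × (first + last)
Last term = a + (n-1)d = -4 + (64-1)×(-4) = -256
S_64 = 64/2 × (-4 + (-256))
S_64 = 64/2 × (-260) = -8320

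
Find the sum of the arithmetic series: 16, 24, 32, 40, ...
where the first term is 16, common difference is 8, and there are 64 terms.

Sₙ = n/2 × (first + last)
Last term = a + (n-1)d = 16 + (64-1)×8 = 520
S_64 = 64/2 × (16 + 520)
S_64 = 64/2 × 536 = 17152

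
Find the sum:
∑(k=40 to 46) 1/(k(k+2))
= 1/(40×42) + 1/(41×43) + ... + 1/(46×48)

Partial fractions: 1/(k(k+2)) = (1/2)[1/k - 1/(k+2)]
Telescoping leaves the first two and last two terms:
= (1/2)[1/40 + 1/41 - 1/47 - 1/48]
= 3367/924960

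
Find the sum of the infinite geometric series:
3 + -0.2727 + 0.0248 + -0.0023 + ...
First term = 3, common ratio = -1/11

For |r| < 1, S = a / (1 - r)
S = 3 / (1 - (-1/11))
S = 3 / (12/11)
S = 11/4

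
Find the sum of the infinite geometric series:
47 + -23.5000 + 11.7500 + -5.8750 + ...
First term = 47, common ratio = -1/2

For |r| < 1, S = a / (1 - r)
S = 47 / (1 - (-1/2))
S = 47 / (3/2)
S = 94/3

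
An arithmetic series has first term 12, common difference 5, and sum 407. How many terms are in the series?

Using S = n/2 × [2a + (n-1)d]
407 = n/2 × [2(12) + (n-1)(5)]
407 = n/2 × [24 + 5n - 5]
814 = n × [19 + 5n]
5n² + (19)n - 814 = 0
Discriminant: Δ = (19)² - 4(5)(-814) = 361 + 16280 = 16641
√Δ = 129
n = [-(19) + √Δ] / (2·5) = (-19 + 129) / 10 = 110 / 10 = 11
(The negative root is discarded since n must be a positive integer.)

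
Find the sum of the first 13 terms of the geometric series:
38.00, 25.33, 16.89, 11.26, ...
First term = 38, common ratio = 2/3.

Sₙ = a(1 - rⁿ) / (1 - r)
S_13 = 38(1 - (2/3)^13) / (1 - (2/3))
S_13 = 38(1 - (8192/1594323)) / (1/3)
S_13 = 60272978/531441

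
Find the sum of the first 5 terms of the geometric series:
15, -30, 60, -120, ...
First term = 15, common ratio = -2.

Sₙ = a(1 - rⁿ) / (1 - r)
S_5 = 15(1 - (-2)^5) / (1 - (-2))
S_5 = 15(1 - (-32)) / (3)
S_5 = 165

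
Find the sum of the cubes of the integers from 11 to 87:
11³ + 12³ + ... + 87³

Use ∑_{k=1}^{n} k³ = [n(n+1)/2]², then subtract the first 10 terms.
∑_{k=1}^{87} k³ = [87×88/2]² = 3828² = 14653584
∑_{k=1}^{10} k³ = [10×11/2]² = 55² = 3025
∑_{k=11}^{87} k³ = 14653584 - 3025 = 14650559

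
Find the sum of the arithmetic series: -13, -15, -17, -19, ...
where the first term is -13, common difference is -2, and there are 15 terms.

Sₙ = n/2 × (first + last)
Last term = a + (n-1)d = -13 + (15-1)×(-2) = -41
S_15 = 15/2 × (-13 + (-41))
S_15 = 15/2 × (-54) = -405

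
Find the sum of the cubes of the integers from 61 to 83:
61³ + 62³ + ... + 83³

Use ∑_{k=1}^{n} k³ = [n(n+1)/2]², then subtract the first 60 terms.
∑_{k=1}^{83} k³ = [83×84/2]² = 3486² = 12152196
∑_{k=1}^{60} k³ = [60×61/2]² = 1830² = 3348900
∑_{k=61}^{83} k³ = 12152196 - 3348900 = 8803296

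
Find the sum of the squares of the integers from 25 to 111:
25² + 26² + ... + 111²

Use ∑_{k=1}^{n} k² = n(n+1)(2n+1)/6, then subtract the first 24 terms.
∑_{k=1}^{111} k² = 111×112×223/6 = 462056
∑_{k=1}^{24} k² = 24×25×49/6 = 4900
∑_{k=25}^{111} k² = 462056 - 4900 = 457156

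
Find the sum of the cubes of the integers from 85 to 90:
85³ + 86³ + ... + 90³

Use ∑_{k=1}^{n} k³ = [n(n+1)/2]², then subtract the first 84 terms.
∑_{k=1}^{90} k³ = [90×91/2]² = 4095² = 16769025
∑_{k=1}^{84} k³ = [84×85/2]² = 3570² = 12744900
∑_{k=85}^{90} k³ = 16769025 - 12744900 = 4024125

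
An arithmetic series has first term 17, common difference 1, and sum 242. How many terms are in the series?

Using S = n/2 × [2a + (n-1)d]
242 = n/2 × [2(17) + (n-1)(1)]
242 = n/2 × [34 + 1n - 1]
484 = n × [33 + 1n]
1n² + (33)n - 484 = 0
Discriminant: Δ = (33)² - 4(1)(-484) = 1089 + 1936 = 3025
√Δ = 55
n = [-(33) + √Δ] / (2·1) = (-33 + 55) / 2 = 22 / 2 = 11
(The negative root is discarded since n must be a positive integer.)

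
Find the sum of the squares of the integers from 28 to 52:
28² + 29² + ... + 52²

Use ∑_{k=1}^{n} k² = n(n+1)(2n+1)/6, then subtract the first 27 terms.
∑_{k=1}^{52} k² = 52×53×105/6 = 48230
∑_{k=1}^{27} k² = 27×28×55/6 = 6930
∑_{k=28}^{52} k² = 48230 - 6930 = 41300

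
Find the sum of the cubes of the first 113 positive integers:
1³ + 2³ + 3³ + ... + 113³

Formula: ∑k³ = [n(n+1)/2]²
= [113×114/2]²
= 6441²
= 41486481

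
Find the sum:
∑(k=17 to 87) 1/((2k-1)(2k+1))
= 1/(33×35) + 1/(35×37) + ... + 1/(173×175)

Partial fractions: 1/((2k-1)(2k+1)) = (1/2)[1/(2k-1) - 1/(2k+1)]
The series telescopes:
= (1/2)[1/33 - 1/175]
= 71/5775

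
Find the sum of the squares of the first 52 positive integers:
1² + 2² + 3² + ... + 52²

Formula: ∑k² = n(n+1)(2n+1)/6
= 52×53×105/6
= 289380/6
= 48230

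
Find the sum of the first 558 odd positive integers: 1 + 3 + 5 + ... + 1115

Sum of first n odd numbers = n²
= 558²
= 311364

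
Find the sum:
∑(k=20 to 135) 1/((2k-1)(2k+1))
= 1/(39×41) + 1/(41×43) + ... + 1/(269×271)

Partial fractions: 1/((2k-1)(2k+1)) = (1/2)[1/(2k-1) - 1/(2k+1)]
The series telescopes:
= (1/2)[1/39 - 1/271]
= 116/10569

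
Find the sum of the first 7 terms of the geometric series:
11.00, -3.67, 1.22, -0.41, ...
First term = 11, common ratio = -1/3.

Sₙ = a(1 - rⁿ) / (1 - r)
S_7 = 11(1 - (-1/3)^7) / (1 - (-1/3))
S_7 = 11(1 - (-1/2187)) / (4/3)
S_7 = 6017/729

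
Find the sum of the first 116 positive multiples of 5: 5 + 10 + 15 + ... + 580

Factor out 5: = 5(1 + 2 + ... + 116) = 5 × n(n+1)/2
= 5 × 116×117/2
= 5 × 6786
= 33930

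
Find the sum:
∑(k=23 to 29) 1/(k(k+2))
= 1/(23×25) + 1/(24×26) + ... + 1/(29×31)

Partial fractions: 1/(k(k+2)) = (1/2)[1/k - 1/(k+2)]
Telescoping leaves the first two and last two terms:
= (1/2)[1/23 + 1/24 - 1/30 - 1/31]
= 1673/171120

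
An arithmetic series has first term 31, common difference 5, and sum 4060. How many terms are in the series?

Using S = n/2 × [2a + (n-1)d]
4060 = n/2 × [2(31) + (n-1)(5)]
4060 = n/2 × [62 + 5n - 5]
8120 = n × [57 + 5n]
5n² + (57)n - 8120 = 0
Discriminant: Δ = (57)² - 4(5)(-8120) = 3249 + 162400 = 165649
√Δ = 407
n = [-(57) + √Δ] / (2·5) = (-57 + 407) / 10 = 350 / 10 = 35
(The negative root is discarded since n must be a positive integer.)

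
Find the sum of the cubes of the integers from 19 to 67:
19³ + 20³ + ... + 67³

Use ∑_{k=1}^{n} k³ = [n(n+1)/2]², then subtract the first 18 terms.
∑_{k=1}^{67} k³ = [67×68/2]² = 2278² = 5189284
∑_{k=1}^{18} k³ = [18×19/2]² = 171² = 29241
∑_{k=19}^{67} k³ = 5189284 - 29241 = 5160043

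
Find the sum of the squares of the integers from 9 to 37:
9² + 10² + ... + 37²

Use ∑_{k=1}^{n} k² = n(n+1)(2n+1)/6, then subtract the first 8 terms.
∑_{k=1}^{37} k² = 37×38×75/6 = 17575
∑_{k=1}^{8} k² = 8×9×17/6 = 204
∑_{k=9}^{37} k² = 17575 - 204 = 17371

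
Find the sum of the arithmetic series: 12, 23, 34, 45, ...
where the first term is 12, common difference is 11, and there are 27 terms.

Sₙ = n/2 × (first + last)
Last term = a + (n-1)d = 12 + (27-1)×11 = 298
S_27 = 27/2 × (12 + 298)
S_27 = 27/2 × 310 = 4185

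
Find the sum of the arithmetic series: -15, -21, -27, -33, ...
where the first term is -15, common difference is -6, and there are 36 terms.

Sₙ = n/2 × (first + last)
Last term = a + (n-1)d = -15 + (36-1)×(-6) = -225
S_36 = 36/2 × (-15 + (-225))
S_36 = 36/2 × (-240) = -4320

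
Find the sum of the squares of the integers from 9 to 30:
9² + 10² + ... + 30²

Use ∑_{k=1}^{n} k² = n(n+1)(2n+1)/6, then subtract the first 8 terms.
∑_{k=1}^{30} k² = 30×31×61/6 = 9455
∑_{k=1}^{8} k² = 8×9×17/6 = 204
∑_{k=9}^{30} k² = 9455 - 204 = 9251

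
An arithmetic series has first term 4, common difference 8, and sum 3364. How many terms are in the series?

Using S = n/2 × [2a + (n-1)d]
3364 = n/2 × [2(4) + (n-1)(8)]
3364 = n/2 × [8 + 8n - 8]
6728 = n × [0 + 8n]
8n² + (0)n - 6728 = 0
Discriminant: Δ = (0)² - 4(8)(-6728) = 0 + 215296 = 215296
√Δ = 464
n = [-(0) + √Δ] / (2·8) = (0 + 464) / 16 = 464 / 16 = 29
(The negative root is discarded since n must be a positive integer.)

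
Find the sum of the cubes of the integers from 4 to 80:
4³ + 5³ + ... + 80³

Use ∑_{k=1}^{n} k³ = [n(n+1)/2]², then subtract the first 3 terms.
∑_{k=1}^{80} k³ = [80×81/2]² = 3240² = 10497600
∑_{k=1}^{3} k³ = [3×4/2]² = 6² = 36
∑_{k=4}^{80} k³ = 10497600 - 36 = 10497564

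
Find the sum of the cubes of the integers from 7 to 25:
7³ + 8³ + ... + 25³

Use ∑_{k=1}^{n} k³ = [n(n+1)/2]², then subtract the first 6 terms.
∑_{k=1}^{25} k³ = [25×26/2]² = 325² = 105625
∑_{k=1}^{6} k³ = [6×7/2]² = 21² = 441
∑_{k=7}^{25} k³ = 105625 - 441 = 105184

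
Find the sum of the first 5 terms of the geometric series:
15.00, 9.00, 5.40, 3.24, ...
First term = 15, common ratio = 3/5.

Sₙ = a(1 - rⁿ) / (1 - r)
S_5 = 15(1 - (3/5)^5) / (1 - (3/5))
S_5 = 15(1 - (243/3125)) / (2/5)
S_5 = 4323/125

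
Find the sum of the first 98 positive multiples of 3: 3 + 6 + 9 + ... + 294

Factor out 3: = 3(1 + 2 + ... + 98) = 3 × n(n+1)/2
= 3 × 98×99/2
= 3 × 4851
= 14553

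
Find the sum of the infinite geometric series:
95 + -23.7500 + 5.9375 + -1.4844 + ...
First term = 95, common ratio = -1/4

For |r| < 1, S = a / (1 - r)
S = 95 / (1 - (-1/4))
S = 95 / (5/4)
S = 76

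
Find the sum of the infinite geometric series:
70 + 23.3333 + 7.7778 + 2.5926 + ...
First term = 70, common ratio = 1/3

For |r| < 1, S = a / (1 - r)
S = 70 / (1 - (1/3))
S = 70 / (2/3)
S = 105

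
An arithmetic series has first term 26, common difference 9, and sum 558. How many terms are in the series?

Using S = n/2 × [2a + (n-1)d]
558 = n/2 × [2(26) + (n-1)(9)]
558 = n/2 × [52 + 9n - 9]
1116 = n × [43 + 9n]
9n² + (43)n - 1116 = 0
Discriminant: Δ = (43)² - 4(9)(-1116) = 1849 + 40176 = 42025
√Δ = 205
n = [-(43) + √Δ] / (2·9) = (-43 + 205) / 18 = 162 / 18 = 9
(The negative root is discarded since n must be a positive integer.)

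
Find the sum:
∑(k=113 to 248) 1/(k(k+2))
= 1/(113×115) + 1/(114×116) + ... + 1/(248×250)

Partial fractions: 1/(k(k+2)) = (1/2)[1/k - 1/(k+2)]
Telescoping leaves the first two and last two terms:
= (1/2)[1/113 + 1/114 - 1/249 - 1/250]
= 106981/22275125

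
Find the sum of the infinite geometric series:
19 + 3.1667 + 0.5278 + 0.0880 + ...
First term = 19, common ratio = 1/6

For |r| < 1, S = a / (1 - r)
S = 19 / (1 - (1/6))
S = 19 / (5/6)
S = 114/5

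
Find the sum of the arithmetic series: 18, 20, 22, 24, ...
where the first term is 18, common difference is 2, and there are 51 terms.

Sₙ = n/2 × (first + last)
Last term = a + (n-1)d = 18 + (51-1)×2 = 118
S_51 = 51/2 × (18 + 118)
S_51 = 51/2 × 136 = 3468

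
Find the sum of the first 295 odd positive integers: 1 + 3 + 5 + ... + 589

Sum of first n odd numbers = n²
= 295²
= 87025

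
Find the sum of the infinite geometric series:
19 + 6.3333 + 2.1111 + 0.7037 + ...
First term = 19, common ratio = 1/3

For |r| < 1, S = a / (1 - r)
S = 19 / (1 - (1/3))
S = 19 / (2/3)
S = 57/2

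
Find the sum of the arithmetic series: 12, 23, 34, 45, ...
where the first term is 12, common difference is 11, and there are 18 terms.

Sₙ = n/2 × (first + last)
Last term = a + (n-1)d = 12 + (18-1)×11 = 199
S_18 = 18/2 × (12 + 199)
S_18 = 18/2 × 211 = 1899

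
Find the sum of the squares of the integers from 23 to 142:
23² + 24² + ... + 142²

Use ∑_{k=1}^{n} k² = n(n+1)(2n+1)/6, then subtract the first 22 terms.
∑_{k=1}^{142} k² = 142×143×285/6 = 964535
∑_{k=1}^{22} k² = 22×23×45/6 = 3795
∑_{k=23}^{142} k² = 964535 - 3795 = 960740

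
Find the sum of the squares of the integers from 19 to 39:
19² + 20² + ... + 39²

Use ∑_{k=1}^{n} k² = n(n+1)(2n+1)/6, then subtract the first 18 terms.
∑_{k=1}^{39} k² = 39×40×79/6 = 20540
∑_{k=1}^{18} k² = 18×19×37/6 = 2109
∑_{k=19}^{39} k² = 20540 - 2109 = 18431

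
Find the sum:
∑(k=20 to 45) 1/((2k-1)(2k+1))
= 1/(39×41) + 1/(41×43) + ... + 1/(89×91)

Partial fractions: 1/((2k-1)(2k+1)) = (1/2)[1/(2k-1) - 1/(2k+1)]
The series telescopes:
= (1/2)[1/39 - 1/91]
= 2/273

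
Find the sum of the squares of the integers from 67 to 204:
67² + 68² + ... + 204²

Use ∑_{k=1}^{n} k² = n(n+1)(2n+1)/6, then subtract the first 66 terms.
∑_{k=1}^{204} k² = 204×205×409/6 = 2850730
∑_{k=1}^{66} k² = 66×67×133/6 = 98021
∑_{k=67}^{204} k² = 2850730 - 98021 = 2752709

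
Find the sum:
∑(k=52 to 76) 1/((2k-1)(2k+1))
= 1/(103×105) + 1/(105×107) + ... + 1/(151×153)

Partial fractions: 1/((2k-1)(2k+1)) = (1/2)[1/(2k-1) - 1/(2k+1)]
The series telescopes:
= (1/2)[1/103 - 1/153]
= 25/15759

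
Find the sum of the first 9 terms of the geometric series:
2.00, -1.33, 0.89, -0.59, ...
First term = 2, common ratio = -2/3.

Sₙ = a(1 - rⁿ) / (1 - r)
S_9 = 2(1 - (-2/3)^9) / (1 - (-2/3))
S_9 = 2(1 - (-512/19683)) / (5/3)
S_9 = 8078/6561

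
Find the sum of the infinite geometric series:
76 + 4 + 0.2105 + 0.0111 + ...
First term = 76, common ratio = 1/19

For |r| < 1, S = a / (1 - r)
S = 76 / (1 - (1/19))
S = 76 / (18/19)
S = 722/9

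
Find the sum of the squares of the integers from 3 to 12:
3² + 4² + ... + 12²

Use ∑_{k=1}^{n} k² = n(n+1)(2n+1)/6, then subtract the first 2 terms.
∑_{k=1}^{12} k² = 12×13×25/6 = 650
∑_{k=1}^{2} k² = 2×3×5/6 = 5
∑_{k=3}^{12} k² = 650 - 5 = 645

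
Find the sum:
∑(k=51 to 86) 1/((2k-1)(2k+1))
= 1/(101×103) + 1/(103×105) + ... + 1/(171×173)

Partial fractions: 1/((2k-1)(2k+1)) = (1/2)[1/(2k-1) - 1/(2k+1)]
The series telescopes:
= (1/2)[1/101 - 1/173]
= 36/17473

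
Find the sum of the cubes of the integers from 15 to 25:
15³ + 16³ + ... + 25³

Use ∑_{k=1}^{n} k³ = [n(n+1)/2]², then subtract the first 14 terms.
∑_{k=1}^{25} k³ = [25×26/2]² = 325² = 105625
∑_{k=1}^{14} k³ = [14×15/2]² = 105² = 11025
∑_{k=15}^{25} k³ = 105625 - 11025 = 94600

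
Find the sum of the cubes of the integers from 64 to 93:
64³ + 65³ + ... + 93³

Use ∑_{k=1}^{n} k³ = [n(n+1)/2]², then subtract the first 63 terms.
∑_{k=1}^{93} k³ = [93×94/2]² = 4371² = 19105641
∑_{k=1}^{63} k³ = [63×64/2]² = 2016² = 4064256
∑_{k=64}^{93} k³ = 19105641 - 4064256 = 15041385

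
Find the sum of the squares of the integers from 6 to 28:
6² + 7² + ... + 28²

Use ∑_{k=1}^{n} k² = n(n+1)(2n+1)/6, then subtract the first 5 terms.
∑_{k=1}^{28} k² = 28×29×57/6 = 7714
∑_{k=1}^{5} k² = 5×6×11/6 = 55
∑_{k=6}^{28} k² = 7714 - 55 = 7659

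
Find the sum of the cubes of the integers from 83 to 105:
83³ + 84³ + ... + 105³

Use ∑_{k=1}^{n} k³ = [n(n+1)/2]², then subtract the first 82 terms.
∑_{k=1}^{105} k³ = [105×106/2]² = 5565² = 30969225
∑_{k=1}^{82} k³ = [82×83/2]² = 3403² = 11580409
∑_{k=83}^{105} k³ = 30969225 - 11580409 = 19388816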